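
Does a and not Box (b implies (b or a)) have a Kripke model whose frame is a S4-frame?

Unsatisfiable (every branch closes)

1. a and not Box (b implies (b or a)), w0
2. a, w0
3. not Box (b implies (b or a)), w0
4. not (b implies (b or a)), w1
5. b, w1
6. not (b or a), w1
7. not b, w1
8. not a, w1
Accessibility: w0Rw0, w0Rw1, w1Rw1
Branch closes: b and not b both at w1.
All branches of the tableau close; one closing branch shown above.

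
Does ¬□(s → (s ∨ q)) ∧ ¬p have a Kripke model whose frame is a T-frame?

Unsatisfiable

1. ¬□(s → (s ∨ q)) ∧ ¬p, w0
2. ¬□(s → (s ∨ q)), w0
3. ¬p, w0
4. ¬(s → (s ∨ q)), w1
5. s, w1
6. ¬(s ∨ q), w1
7. ¬s, w1
8. ¬q, w1
Accessibility: w0Rw0, w0Rw1, w1Rw1
Branch closes: s and ¬s both at w1.
All branches of the tableau close; one closing branch shown above.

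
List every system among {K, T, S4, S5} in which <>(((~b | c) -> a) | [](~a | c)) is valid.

T-tableau for the negation ~<>(((~b | c) -> a) | [](~a | c)):
1. ~<>(((~b | c) -> a) | [](~a | c)), 0
2. ~(((~b | c) -> a) | [](~a | c)), 0   [~<>-rule on 1 via 0R0]
3. ~((~b | c) -> a), 0   [~|-rule on 2]
4. ~[](~a | c), 0   [~|-rule on 2]
5. ~b | c, 0   [~->-rule on 3]
6. ~a, 0   [~->-rule on 3]
7. c, 0   [|-rule on 5 (branches; this branch)]
8. ~(~a | c), 1   [~[]-rule on 4: fresh world 1, 0R1]
9. a, 1   [~|-rule on 8]
10. ~c, 1   [~|-rule on 8]
11. ~(((~b | c) -> a) | [](~a | c)), 1   [~<>-rule on 1 via 0R1]
12. ~((~b | c) -> a), 1   [~|-rule on 11]
13. ~[](~a | c), 1   [~|-rule on 11]
14. ~b | c, 1   [~->-rule on 12]
15. ~a, 1   [~->-rule on 12]
Accessibility: 0R0, 0R1, 1R1
Branch closes: a and ~a both at 1.
Every branch closes (one shown): valid in T, hence also in S4, S5 (every theorem of T is a theorem of S4 and S5).
K-tableau for the negation ~<>(((~b | c) -> a) | [](~a | c)):
1. ~<>(((~b | c) -> a) | [](~a | c)), 0
Complete open branch: countermodel on a K-frame, so not valid in K.

T, S4, S5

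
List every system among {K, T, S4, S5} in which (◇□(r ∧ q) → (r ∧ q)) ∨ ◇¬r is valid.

S4-tableau for the negation ¬((◇□(r ∧ q) → (r ∧ q)) ∨ ◇¬r):
1. ¬((◇□(r ∧ q) → (r ∧ q)) ∨ ◇¬r), u
2. ¬(◇□(r ∧ q) → (r ∧ q)), u
3. ¬◇¬r, u
4. ◇□(r ∧ q), u
5. ¬(r ∧ q), u
6. r, u
7. ¬q, u
8. □(r ∧ q), v
9. r, v
10. r ∧ q, v
11. q, v
Accessibility: uRu, uRv, vRv
Complete open branch: countermodel on an S4-frame, so not valid in S4, nor in K, T (the same frame is also a K-frame and a T-frame).
S5-tableau for the negation ¬((◇□(r ∧ q) → (r ∧ q)) ∨ ◇¬r):
1. ¬((◇□(r ∧ q) → (r ∧ q)) ∨ ◇¬r), u
2. ¬(◇□(r ∧ q) → (r ∧ q)), u
3. ¬◇¬r, u
4. ◇□(r ∧ q), u
5. ¬(r ∧ q), u
6. r, u
7. ¬q, u
8. □(r ∧ q), v
9. r, v
10. r ∧ q, u
11. q, u
Accessibility: uRu, uRv, vRu, vRv
Branch closes: q and ¬q both at u.
Every branch closes (one shown): valid in S5.

S5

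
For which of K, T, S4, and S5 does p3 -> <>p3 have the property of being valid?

T, S4, S5

K-tableau for the negation ~(p3 -> <>p3):
1. ~(p3 -> <>p3), u
2. p3, u
3. ~<>p3, u
Complete open branch: countermodel on a K-frame, so not valid in K.
T-tableau for the negation ~(p3 -> <>p3):
1. ~(p3 -> <>p3), u
2. p3, u
3. ~<>p3, u
4. ~p3, u
Accessibility: uRu
Branch closes: p3 and ~p3 both at u.
Every branch closes (one shown): valid in T, hence also in S4, S5 (every theorem of T is a theorem of S4 and S5).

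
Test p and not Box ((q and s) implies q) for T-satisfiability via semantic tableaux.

1. p and not Box ((q and s) implies q), u
2. p, u
3. not Box ((q and s) implies q), u
4. not ((q and s) implies q), v
5. q and s, v
6. not q, v
7. q, v
8. s, v
Accessibility: uRu, uRv, vRv
Branch closes: q and not q both at v.
(One branch shown.) All branches close.

Unsatisfiable (every branch closes)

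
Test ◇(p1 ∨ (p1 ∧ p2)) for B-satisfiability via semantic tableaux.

1. ◇(p1 ∨ (p1 ∧ p2)), u
2. p1 ∨ (p1 ∧ p2), v
3. p1 ∧ p2, v
4. p1, v
5. p2, v
Accessibility: uRu, uRv, vRu, vRv

Satisfiable (open branch found)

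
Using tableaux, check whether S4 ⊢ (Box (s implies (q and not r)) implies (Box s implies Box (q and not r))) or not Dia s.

Tableau for the negation not ((Box (s implies (q and not r)) implies (Box s implies Box (q and not r))) or not Dia s):
1. not ((Box (s implies (q and not r)) implies (Box s implies Box (q and not r))) or not Dia s), w0
2. not (Box (s implies (q and not r)) implies (Box s implies Box (q and not r))), w0   [neg-or-rule on 1]
3. Dia s, w0   [neg-or-rule on 1]
4. Box (s implies (q and not r)), w0   [neg-implies-rule on 2]
5. not (Box s implies Box (q and not r)), w0   [neg-implies-rule on 2]
6. Box s, w0   [neg-implies-rule on 5]
7. not Box (q and not r), w0   [neg-implies-rule on 5]
8. s implies (q and not r), w0   [Box-rule on 4 via w0Rw0]
9. s, w0   [Box-rule on 6 via w0Rw0]
10. q and not r, w0   [implies-rule on 8 (branches; this branch)]
11. q, w0   [and-rule on 10]
12. not r, w0   [and-rule on 10]
13. s, w1   [Dia-rule on 3: fresh world w1, w0Rw1]
14. s implies (q and not r), w1   [Box-rule on 4 via w0Rw1]
15. q and not r, w1   [implies-rule on 14 (branches; this branch)]
16. q, w1   [and-rule on 15]
17. not r, w1   [and-rule on 15]
18. not (q and not r), w2   [neg-Box-rule on 7: fresh world w2, w0Rw2]
19. s implies (q and not r), w2   [Box-rule on 4 via w0Rw2]
20. s, w2   [Box-rule on 6 via w0Rw2]
21. r, w2   [neg-and-rule on 18 (branches; this branch)]
22. q and not r, w2   [implies-rule on 19 (branches; this branch)]
23. q, w2   [and-rule on 22]
24. not r, w2   [and-rule on 22]
Accessibility: w0Rw0, w0Rw1, w0Rw2, w1Rw1, w2Rw2
Branch closes: r and not r both at w2.
All branches of the negation close; one closing branch shown above.

Valid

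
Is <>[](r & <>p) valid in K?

Tableau for the negation ~<>[](r & <>p):
1. ~<>[](r & <>p), u
The negation has an open branch (countermodel exists).

Invalid (countermodel exists)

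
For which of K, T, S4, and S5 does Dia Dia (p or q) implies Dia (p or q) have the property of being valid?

S4, S5

T-tableau for the negation not (Dia Dia (p or q) implies Dia (p or q)):
1. not (Dia Dia (p or q) implies Dia (p or q)), 0
2. Dia Dia (p or q), 0   [neg-implies-rule on 1]
3. not Dia (p or q), 0   [neg-implies-rule on 1]
4. not (p or q), 0   [neg-Dia-rule on 3 via 0R0]
5. not p, 0   [neg-or-rule on 4]
6. not q, 0   [neg-or-rule on 4]
7. Dia (p or q), 1   [Dia-rule on 2: fresh world 1, 0R1]
8. not (p or q), 1   [neg-Dia-rule on 3 via 0R1]
9. not p, 1   [neg-or-rule on 8]
10. not q, 1   [neg-or-rule on 8]
11. p or q, 2   [Dia-rule on 7: fresh world 2, 1R2]
12. q, 2   [or-rule on 11 (branches; this branch)]
Accessibility: 0R0, 0R1, 1R1, 1R2, 2R2
Complete open branch: countermodel on a T-frame, so not valid in T, nor in K (the same frame is also a K-frame).
S4-tableau for the negation not (Dia Dia (p or q) implies Dia (p or q)):
1. not (Dia Dia (p or q) implies Dia (p or q)), 0
2. Dia Dia (p or q), 0   [neg-implies-rule on 1]
3. not Dia (p or q), 0   [neg-implies-rule on 1]
4. not (p or q), 0   [neg-Dia-rule on 3 via 0R0]
5. not p, 0   [neg-or-rule on 4]
6. not q, 0   [neg-or-rule on 4]
7. Dia (p or q), 1   [Dia-rule on 2: fresh world 1, 0R1]
8. not (p or q), 1   [neg-Dia-rule on 3 via 0R1]
9. not p, 1   [neg-or-rule on 8]
10. not q, 1   [neg-or-rule on 8]
11. p or q, 2   [Dia-rule on 7: fresh world 2, 1R2]
12. not (p or q), 2   [neg-Dia-rule on 3 via 0R2]
13. not p, 2   [neg-or-rule on 12]
14. not q, 2   [neg-or-rule on 12]
15. q, 2   [or-rule on 11 (branches; this branch)]
Accessibility: 0R0, 0R1, 0R2, 1R1, 1R2, 2R2
Branch closes: q and not q both at 2.
Every branch closes (one shown): valid in S4, hence also in S5 (every theorem of S4 is a theorem of S5).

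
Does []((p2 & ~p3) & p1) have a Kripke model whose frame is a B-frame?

1. []((p2 & ~p3) & p1), w0
2. (p2 & ~p3) & p1, w0
3. p2 & ~p3, w0
4. p1, w0
5. p2, w0
6. ~p3, w0
Accessibility: w0Rw0

Satisfiable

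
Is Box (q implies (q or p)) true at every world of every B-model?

Tableau for the negation not Box (q implies (q or p)):
1. not Box (q implies (q or p)), u
2. not (q implies (q or p)), v
3. q, v
4. not (q or p), v
5. not q, v
6. not p, v
Accessibility: uRu, uRv, vRu, vRv
Branch closes: q and not q both at v.
Every branch of the negation's tableau closes; the branch above is one of them.

Valid in B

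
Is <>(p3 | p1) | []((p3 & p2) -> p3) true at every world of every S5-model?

Valid in S5

Tableau for the negation ~(<>(p3 | p1) | []((p3 & p2) -> p3)):
1. ~(<>(p3 | p1) | []((p3 & p2) -> p3)), u
2. ~<>(p3 | p1), u   [~|-rule on 1]
3. ~[]((p3 & p2) -> p3), u   [~|-rule on 1]
4. ~(p3 | p1), u   [~<>-rule on 2 via uRu]
5. ~p3, u   [~|-rule on 4]
6. ~p1, u   [~|-rule on 4]
7. ~((p3 & p2) -> p3), v   [~[]-rule on 3: fresh world v, uRv]
8. p3 & p2, v   [~->-rule on 7]
9. ~p3, v   [~->-rule on 7]
10. p3, v   [&-rule on 8]
11. p2, v   [&-rule on 8]
Accessibility: uRu, uRv, vRu, vRv
Branch closes: p3 and ~p3 both at v.
Every branch of the negation's tableau closes; the branch above is one of them.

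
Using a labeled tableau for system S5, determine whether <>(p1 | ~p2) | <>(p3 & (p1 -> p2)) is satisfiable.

1. <>(p1 | ~p2) | <>(p3 & (p1 -> p2)), w0
2. <>(p3 & (p1 -> p2)), w0
3. p3 & (p1 -> p2), w1
4. p3, w1
5. p1 -> p2, w1
6. p2, w1
Accessibility: w0Rw0, w0Rw1, w1Rw0, w1Rw1

Satisfiable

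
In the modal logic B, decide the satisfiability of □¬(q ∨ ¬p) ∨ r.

1. □¬(q ∨ ¬p) ∨ r, w0
2. r, w0   [∨-rule on 1 (branches; this branch)]
Accessibility: w0Rw0

Satisfiable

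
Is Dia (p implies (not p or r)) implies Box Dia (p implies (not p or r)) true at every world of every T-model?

Invalid (countermodel exists)

Tableau for the negation not (Dia (p implies (not p or r)) implies Box Dia (p implies (not p or r))):
1. not (Dia (p implies (not p or r)) implies Box Dia (p implies (not p or r))), u
2. Dia (p implies (not p or r)), u
3. not Box Dia (p implies (not p or r)), u
4. p implies (not p or r), v
5. not p or r, v
6. r, v
7. not Dia (p implies (not p or r)), w
8. not (p implies (not p or r)), w
9. p, w
10. not (not p or r), w
11. not r, w
Accessibility: uRu, uRv, uRw, vRv, wRw
The negation has an open branch (countermodel exists).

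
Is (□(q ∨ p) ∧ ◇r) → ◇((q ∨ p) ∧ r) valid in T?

Yes, valid

Tableau for the negation ¬((□(q ∨ p) ∧ ◇r) → ◇((q ∨ p) ∧ r)):
1. ¬((□(q ∨ p) ∧ ◇r) → ◇((q ∨ p) ∧ r)), w0
2. □(q ∨ p) ∧ ◇r, w0   [¬→-rule on 1]
3. ¬◇((q ∨ p) ∧ r), w0   [¬→-rule on 1]
4. □(q ∨ p), w0   [∧-rule on 2]
5. ◇r, w0   [∧-rule on 2]
6. ¬((q ∨ p) ∧ r), w0   [¬◇-rule on 3 via w0Rw0]
7. q ∨ p, w0   [□-rule on 4 via w0Rw0]
8. ¬r, w0   [¬∧-rule on 6 (branches; this branch)]
9. p, w0   [∨-rule on 7 (branches; this branch)]
10. r, w1   [◇-rule on 5: fresh world w1, w0Rw1]
11. ¬((q ∨ p) ∧ r), w1   [¬◇-rule on 3 via w0Rw1]
12. q ∨ p, w1   [□-rule on 4 via w0Rw1]
13. ¬(q ∨ p), w1   [¬∧-rule on 11 (branches; this branch)]
14. ¬q, w1   [¬∨-rule on 13]
15. ¬p, w1   [¬∨-rule on 13]
16. p, w1   [∨-rule on 12 (branches; this branch)]
Accessibility: w0Rw0, w0Rw1, w1Rw1
Branch closes: p and ¬p both at w1.
All branches of the negation close; one closing branch shown above.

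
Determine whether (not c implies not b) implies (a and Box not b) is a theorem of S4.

Tableau for the negation not ((not c implies not b) implies (a and Box not b)):
1. not ((not c implies not b) implies (a and Box not b)), w0
2. not c implies not b, w0
3. not (a and Box not b), w0
4. not b, w0
5. not Box not b, w0
6. b, w1
Accessibility: w0Rw0, w0Rw1, w1Rw1
The negation has an open branch (countermodel exists).

Not valid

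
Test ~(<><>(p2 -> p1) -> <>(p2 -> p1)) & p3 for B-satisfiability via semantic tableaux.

Satisfiable

1. ~(<><>(p2 -> p1) -> <>(p2 -> p1)) & p3, 0
2. ~(<><>(p2 -> p1) -> <>(p2 -> p1)), 0
3. p3, 0
4. <><>(p2 -> p1), 0
5. ~<>(p2 -> p1), 0
6. ~(p2 -> p1), 0
7. p2, 0
8. ~p1, 0
9. <>(p2 -> p1), 1
10. ~(p2 -> p1), 1
11. p2, 1
12. ~p1, 1
13. p2 -> p1, 2
14. p1, 2
Accessibility: 0R0, 0R1, 1R0, 1R1, 1R2, 2R1, 2R2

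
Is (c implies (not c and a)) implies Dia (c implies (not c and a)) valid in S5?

Yes, valid

Tableau for the negation not ((c implies (not c and a)) implies Dia (c implies (not c and a))):
1. not ((c implies (not c and a)) implies Dia (c implies (not c and a))), u
2. c implies (not c and a), u
3. not Dia (c implies (not c and a)), u
4. not (c implies (not c and a)), u
5. c, u
6. not (not c and a), u
7. not c and a, u
8. not c, u
9. a, u
Accessibility: uRu
Branch closes: c and not c both at u.
All branches of the negation close; one closing branch shown above.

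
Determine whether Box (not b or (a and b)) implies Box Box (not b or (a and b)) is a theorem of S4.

Valid

Tableau for the negation not (Box (not b or (a and b)) implies Box Box (not b or (a and b))):
1. not (Box (not b or (a and b)) implies Box Box (not b or (a and b))), w0
2. Box (not b or (a and b)), w0
3. not Box Box (not b or (a and b)), w0
4. not b or (a and b), w0
5. a and b, w0
6. a, w0
7. b, w0
8. not Box (not b or (a and b)), w1
9. not b or (a and b), w1
10. a and b, w1
11. a, w1
12. b, w1
13. not (not b or (a and b)), w2
14. b, w2
15. not (a and b), w2
16. not b or (a and b), w2
17. not a, w2
18. a and b, w2
19. a, w2
Accessibility: w0Rw0, w0Rw1, w0Rw2, w1Rw1, w1Rw2, w2Rw2
Branch closes: a and not a both at w2.
Every branch of the negation's tableau closes; the branch above is one of them.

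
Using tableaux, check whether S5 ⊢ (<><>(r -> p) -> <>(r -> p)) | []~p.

Tableau for the negation ~((<><>(r -> p) -> <>(r -> p)) | []~p):
1. ~((<><>(r -> p) -> <>(r -> p)) | []~p), w0
2. ~(<><>(r -> p) -> <>(r -> p)), w0
3. ~[]~p, w0
4. <><>(r -> p), w0
5. ~<>(r -> p), w0
6. ~(r -> p), w0
7. r, w0
8. ~p, w0
9. p, w1
10. ~(r -> p), w1
11. r, w1
12. ~p, w1
Accessibility: w0Rw0, w0Rw1, w1Rw0, w1Rw1
Branch closes: p and ~p both at w1.
All branches of the negation close; one closing branch shown above.

Yes, valid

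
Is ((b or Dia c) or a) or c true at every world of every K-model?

No, not valid

Tableau for the negation not (((b or Dia c) or a) or c):
1. not (((b or Dia c) or a) or c), 0
2. not ((b or Dia c) or a), 0   [neg-or-rule on 1]
3. not c, 0   [neg-or-rule on 1]
4. not (b or Dia c), 0   [neg-or-rule on 2]
5. not a, 0   [neg-or-rule on 2]
6. not b, 0   [neg-or-rule on 4]
7. not Dia c, 0   [neg-or-rule on 4]
The negation has an open branch (countermodel exists).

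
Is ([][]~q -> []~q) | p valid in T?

Tableau for the negation ~(([][]~q -> []~q) | p):
1. ~(([][]~q -> []~q) | p), u
2. ~([][]~q -> []~q), u   [~|-rule on 1]
3. ~p, u   [~|-rule on 1]
4. [][]~q, u   [~->-rule on 2]
5. ~[]~q, u   [~->-rule on 2]
6. []~q, u   [[]-rule on 4 via uRu]
7. ~q, u   [[]-rule on 6 via uRu]
8. q, v   [~[]-rule on 5: fresh world v, uRv]
9. []~q, v   [[]-rule on 4 via uRv]
10. ~q, v   [[]-rule on 6 via uRv]
Accessibility: uRu, uRv, vRv
Branch closes: q and ~q both at v.
All branches of the negation close; one closing branch shown above.

Valid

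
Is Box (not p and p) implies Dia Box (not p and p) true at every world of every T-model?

Tableau for the negation not (Box (not p and p) implies Dia Box (not p and p)):
1. not (Box (not p and p) implies Dia Box (not p and p)), w0
2. Box (not p and p), w0   [neg-implies-rule on 1]
3. not Dia Box (not p and p), w0   [neg-implies-rule on 1]
4. not p and p, w0   [Box-rule on 2 via w0Rw0]
5. not p, w0   [and-rule on 4]
6. p, w0   [and-rule on 4]
Accessibility: w0Rw0
Branch closes: p and not p both at w0.
All branches of the negation close; one closing branch shown above.

Valid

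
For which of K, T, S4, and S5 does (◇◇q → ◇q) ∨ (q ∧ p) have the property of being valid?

S4-tableau for the negation ¬((◇◇q → ◇q) ∨ (q ∧ p)):
1. ¬((◇◇q → ◇q) ∨ (q ∧ p)), 0
2. ¬(◇◇q → ◇q), 0   [¬∨-rule on 1]
3. ¬(q ∧ p), 0   [¬∨-rule on 1]
4. ◇◇q, 0   [¬→-rule on 2]
5. ¬◇q, 0   [¬→-rule on 2]
6. ¬q, 0   [¬◇-rule on 5 via 0R0]
7. ¬p, 0   [¬∧-rule on 3 (branches; this branch)]
8. ◇q, 1   [◇-rule on 4: fresh world 1, 0R1]
9. ¬q, 1   [¬◇-rule on 5 via 0R1]
10. q, 2   [◇-rule on 8: fresh world 2, 1R2]
11. ¬q, 2   [¬◇-rule on 5 via 0R2]
Accessibility: 0R0, 0R1, 0R2, 1R1, 1R2, 2R2
Branch closes: q and ¬q both at 2.
Every branch closes (one shown): valid in S4, hence also in S5 (every theorem of S4 is a theorem of S5).
T-tableau for the negation ¬((◇◇q → ◇q) ∨ (q ∧ p)):
1. ¬((◇◇q → ◇q) ∨ (q ∧ p)), 0
2. ¬(◇◇q → ◇q), 0   [¬∨-rule on 1]
3. ¬(q ∧ p), 0   [¬∨-rule on 1]
4. ◇◇q, 0   [¬→-rule on 2]
5. ¬◇q, 0   [¬→-rule on 2]
6. ¬q, 0   [¬◇-rule on 5 via 0R0]
7. ¬p, 0   [¬∧-rule on 3 (branches; this branch)]
8. ◇q, 1   [◇-rule on 4: fresh world 1, 0R1]
9. ¬q, 1   [¬◇-rule on 5 via 0R1]
10. q, 2   [◇-rule on 8: fresh world 2, 1R2]
Accessibility: 0R0, 0R1, 1R1, 1R2, 2R2
Complete open branch: countermodel on a T-frame, so not valid in T, nor in K (the same frame is also a K-frame).

S4, S5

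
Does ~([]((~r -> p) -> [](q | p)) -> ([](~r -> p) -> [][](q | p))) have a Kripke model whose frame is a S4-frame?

1. ~([]((~r -> p) -> [](q | p)) -> ([](~r -> p) -> [][](q | p))), 0
2. []((~r -> p) -> [](q | p)), 0
3. ~([](~r -> p) -> [][](q | p)), 0
4. [](~r -> p), 0
5. ~[][](q | p), 0
6. (~r -> p) -> [](q | p), 0
7. ~r -> p, 0
8. [](q | p), 0
9. q | p, 0
10. p, 0
11. ~[](q | p), 1
12. (~r -> p) -> [](q | p), 1
13. ~r -> p, 1
14. q | p, 1
15. [](q | p), 1
16. p, 1
17. ~(q | p), 2
18. ~q, 2
19. ~p, 2
20. (~r -> p) -> [](q | p), 2
21. ~r -> p, 2
22. q | p, 2
23. [](q | p), 2
24. r, 2
25. p, 2
Accessibility: 0R0, 0R1, 0R2, 1R1, 1R2, 2R2
Branch closes: p and ~p both at 2.
Every branch closes; the branch above is one of them.

Unsatisfiable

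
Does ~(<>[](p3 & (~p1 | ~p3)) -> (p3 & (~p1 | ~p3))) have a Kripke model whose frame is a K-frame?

1. ~(<>[](p3 & (~p1 | ~p3)) -> (p3 & (~p1 | ~p3))), w0
2. <>[](p3 & (~p1 | ~p3)), w0   [~->-rule on 1]
3. ~(p3 & (~p1 | ~p3)), w0   [~->-rule on 1]
4. ~(~p1 | ~p3), w0   [~&-rule on 3 (branches; this branch)]
5. p1, w0   [~|-rule on 4]
6. p3, w0   [~|-rule on 4]
7. [](p3 & (~p1 | ~p3)), w1   [<>-rule on 2: fresh world w1, w0Rw1]
Accessibility: w0Rw1

Satisfiable (open branch found)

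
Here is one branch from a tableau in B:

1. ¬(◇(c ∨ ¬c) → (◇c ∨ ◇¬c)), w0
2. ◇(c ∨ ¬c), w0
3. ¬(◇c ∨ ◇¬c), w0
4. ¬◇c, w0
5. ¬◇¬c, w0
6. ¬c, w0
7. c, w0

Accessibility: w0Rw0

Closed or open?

Both c and ¬c appear at w0.

Closed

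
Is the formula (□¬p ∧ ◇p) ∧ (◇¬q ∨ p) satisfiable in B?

Unsatisfiable (every branch closes)

1. (□¬p ∧ ◇p) ∧ (◇¬q ∨ p), u
2. □¬p ∧ ◇p, u
3. ◇¬q ∨ p, u
4. □¬p, u
5. ◇p, u
6. ¬p, u
7. ◇¬q, u
8. p, v
9. ¬p, v
Accessibility: uRu, uRv, vRu, vRv
Branch closes: p and ¬p both at v.
(One branch shown.) All branches close.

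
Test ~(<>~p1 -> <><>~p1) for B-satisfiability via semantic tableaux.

1. ~(<>~p1 -> <><>~p1), 0
2. <>~p1, 0   [~->-rule on 1]
3. ~<><>~p1, 0   [~->-rule on 1]
4. ~<>~p1, 0   [~<>-rule on 3 via 0R0]
5. p1, 0   [~<>-rule on 4 via 0R0]
6. ~p1, 1   [<>-rule on 2: fresh world 1, 0R1]
7. ~<>~p1, 1   [~<>-rule on 3 via 0R1]
8. p1, 1   [~<>-rule on 4 via 0R1]
Accessibility: 0R0, 0R1, 1R0, 1R1
Branch closes: p1 and ~p1 both at 1.
All branches of the tableau close; one closing branch shown above.

No, unsatisfiable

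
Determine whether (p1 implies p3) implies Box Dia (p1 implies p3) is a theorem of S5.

Valid

Tableau for the negation not ((p1 implies p3) implies Box Dia (p1 implies p3)):
1. not ((p1 implies p3) implies Box Dia (p1 implies p3)), 0
2. p1 implies p3, 0   [neg-implies-rule on 1]
3. not Box Dia (p1 implies p3), 0   [neg-implies-rule on 1]
4. p3, 0   [implies-rule on 2 (branches; this branch)]
5. not Dia (p1 implies p3), 1   [neg-Box-rule on 3: fresh world 1, 0R1]
6. not (p1 implies p3), 0   [neg-Dia-rule on 5 via 1R0]
7. p1, 0   [neg-implies-rule on 6]
8. not p3, 0   [neg-implies-rule on 6]
Accessibility: 0R0, 0R1, 1R0, 1R1
Branch closes: p3 and not p3 both at 0.
Every branch of the negation's tableau closes; the branch above is one of them.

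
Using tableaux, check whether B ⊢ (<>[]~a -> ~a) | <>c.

Tableau for the negation ~((<>[]~a -> ~a) | <>c):
1. ~((<>[]~a -> ~a) | <>c), u
2. ~(<>[]~a -> ~a), u   [~|-rule on 1]
3. ~<>c, u   [~|-rule on 1]
4. <>[]~a, u   [~->-rule on 2]
5. a, u   [~->-rule on 2]
6. ~c, u   [~<>-rule on 3 via uRu]
7. []~a, v   [<>-rule on 4: fresh world v, uRv]
8. ~c, v   [~<>-rule on 3 via uRv]
9. ~a, u   [[]-rule on 7 via vRu]
Accessibility: uRu, uRv, vRu, vRv
Branch closes: a and ~a both at u.
Every branch of the negation's tableau closes; the branch above is one of them.

Valid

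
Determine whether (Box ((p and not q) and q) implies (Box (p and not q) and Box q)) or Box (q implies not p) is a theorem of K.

Tableau for the negation not ((Box ((p and not q) and q) implies (Box (p and not q) and Box q)) or Box (q implies not p)):
1. not ((Box ((p and not q) and q) implies (Box (p and not q) and Box q)) or Box (q implies not p)), w0
2. not (Box ((p and not q) and q) implies (Box (p and not q) and Box q)), w0   [neg-or-rule on 1]
3. not Box (q implies not p), w0   [neg-or-rule on 1]
4. Box ((p and not q) and q), w0   [neg-implies-rule on 2]
5. not (Box (p and not q) and Box q), w0   [neg-implies-rule on 2]
6. not Box q, w0   [neg-and-rule on 5 (branches; this branch)]
7. not (q implies not p), w1   [neg-Box-rule on 3: fresh world w1, w0Rw1]
8. q, w1   [neg-implies-rule on 7]
9. p, w1   [neg-implies-rule on 7]
10. (p and not q) and q, w1   [Box-rule on 4 via w0Rw1]
11. p and not q, w1   [and-rule on 10]
12. not q, w1   [and-rule on 11]
Accessibility: w0Rw1
Branch closes: q and not q both at w1.
Every branch of the negation's tableau closes; the branch above is one of them.

Yes, valid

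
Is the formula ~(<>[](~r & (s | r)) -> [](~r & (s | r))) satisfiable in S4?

1. ~(<>[](~r & (s | r)) -> [](~r & (s | r))), w0
2. <>[](~r & (s | r)), w0
3. ~[](~r & (s | r)), w0
4. [](~r & (s | r)), w1
5. ~r & (s | r), w1
6. ~r, w1
7. s | r, w1
8. s, w1
9. ~(~r & (s | r)), w2
10. ~(s | r), w2
11. ~s, w2
12. ~r, w2
Accessibility: w0Rw0, w0Rw1, w0Rw2, w1Rw1, w2Rw2

Yes, satisfiable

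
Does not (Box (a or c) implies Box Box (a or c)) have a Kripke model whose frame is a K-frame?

Satisfiable

1. not (Box (a or c) implies Box Box (a or c)), w0
2. Box (a or c), w0   [neg-implies-rule on 1]
3. not Box Box (a or c), w0   [neg-implies-rule on 1]
4. not Box (a or c), w1   [neg-Box-rule on 3: fresh world w1, w0Rw1]
5. a or c, w1   [Box-rule on 2 via w0Rw1]
6. c, w1   [or-rule on 5 (branches; this branch)]
7. not (a or c), w2   [neg-Box-rule on 4: fresh world w2, w1Rw2]
8. not a, w2   [neg-or-rule on 7]
9. not c, w2   [neg-or-rule on 7]
Accessibility: w0Rw1, w1Rw2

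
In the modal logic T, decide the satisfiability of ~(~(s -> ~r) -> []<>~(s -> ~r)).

Satisfiable (open branch found)

1. ~(~(s -> ~r) -> []<>~(s -> ~r)), w0
2. ~(s -> ~r), w0
3. ~[]<>~(s -> ~r), w0
4. s, w0
5. r, w0
6. ~<>~(s -> ~r), w1
7. s -> ~r, w1
8. ~r, w1
Accessibility: w0Rw0, w0Rw1, w1Rw1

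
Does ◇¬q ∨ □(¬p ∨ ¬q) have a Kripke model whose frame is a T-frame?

1. ◇¬q ∨ □(¬p ∨ ¬q), w0
2. □(¬p ∨ ¬q), w0
3. ¬p ∨ ¬q, w0
4. ¬q, w0
Accessibility: w0Rw0

Satisfiable (open branch found)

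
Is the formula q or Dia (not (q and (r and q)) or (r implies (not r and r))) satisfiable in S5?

1. q or Dia (not (q and (r and q)) or (r implies (not r and r))), u
2. Dia (not (q and (r and q)) or (r implies (not r and r))), u
3. not (q and (r and q)) or (r implies (not r and r)), v
4. r implies (not r and r), v
5. not r, v
Accessibility: uRu, uRv, vRu, vRv

Yes, satisfiable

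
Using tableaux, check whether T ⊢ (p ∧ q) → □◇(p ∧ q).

Tableau for the negation ¬((p ∧ q) → □◇(p ∧ q)):
1. ¬((p ∧ q) → □◇(p ∧ q)), 0
2. p ∧ q, 0
3. ¬□◇(p ∧ q), 0
4. p, 0
5. q, 0
6. ¬◇(p ∧ q), 1
7. ¬(p ∧ q), 1
8. ¬q, 1
Accessibility: 0R0, 0R1, 1R1
The negation has an open branch (countermodel exists).

Invalid (countermodel exists)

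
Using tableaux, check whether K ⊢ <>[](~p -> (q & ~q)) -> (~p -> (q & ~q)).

No, not valid

Tableau for the negation ~(<>[](~p -> (q & ~q)) -> (~p -> (q & ~q))):
1. ~(<>[](~p -> (q & ~q)) -> (~p -> (q & ~q))), 0
2. <>[](~p -> (q & ~q)), 0
3. ~(~p -> (q & ~q)), 0
4. ~p, 0
5. ~(q & ~q), 0
6. q, 0
7. [](~p -> (q & ~q)), 1
Accessibility: 0R1
The negation has an open branch (countermodel exists).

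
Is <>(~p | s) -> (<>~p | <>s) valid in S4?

Tableau for the negation ~(<>(~p | s) -> (<>~p | <>s)):
1. ~(<>(~p | s) -> (<>~p | <>s)), 0
2. <>(~p | s), 0
3. ~(<>~p | <>s), 0
4. ~<>~p, 0
5. ~<>s, 0
6. p, 0
7. ~s, 0
8. ~p | s, 1
9. p, 1
10. ~s, 1
11. s, 1
Accessibility: 0R0, 0R1, 1R1
Branch closes: s and ~s both at 1.
Every branch of the negation's tableau closes; the branch above is one of them.

Valid in S4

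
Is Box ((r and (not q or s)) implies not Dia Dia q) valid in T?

Tableau for the negation not Box ((r and (not q or s)) implies not Dia Dia q):
1. not Box ((r and (not q or s)) implies not Dia Dia q), w0
2. not ((r and (not q or s)) implies not Dia Dia q), w1
3. r and (not q or s), w1
4. Dia Dia q, w1
5. r, w1
6. not q or s, w1
7. s, w1
8. Dia q, w2
9. q, w3
Accessibility: w0Rw0, w0Rw1, w1Rw1, w1Rw2, w2Rw2, w2Rw3, w3Rw3
The negation has an open branch (countermodel exists).

No, not valid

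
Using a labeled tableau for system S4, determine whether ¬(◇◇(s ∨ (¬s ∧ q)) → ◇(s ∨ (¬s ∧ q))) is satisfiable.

Unsatisfiable (every branch closes)

1. ¬(◇◇(s ∨ (¬s ∧ q)) → ◇(s ∨ (¬s ∧ q))), u
2. ◇◇(s ∨ (¬s ∧ q)), u
3. ¬◇(s ∨ (¬s ∧ q)), u
4. ¬(s ∨ (¬s ∧ q)), u
5. ¬s, u
6. ¬(¬s ∧ q), u
7. ¬q, u
8. ◇(s ∨ (¬s ∧ q)), v
9. ¬(s ∨ (¬s ∧ q)), v
10. ¬s, v
11. ¬(¬s ∧ q), v
12. ¬q, v
13. s ∨ (¬s ∧ q), w
14. ¬(s ∨ (¬s ∧ q)), w
15. ¬s, w
16. ¬(¬s ∧ q), w
17. ¬s ∧ q, w
18. q, w
19. ¬q, w
Accessibility: uRu, uRv, uRw, vRv, vRw, wRw
Branch closes: q and ¬q both at w.
All branches of the tableau close; one closing branch shown above.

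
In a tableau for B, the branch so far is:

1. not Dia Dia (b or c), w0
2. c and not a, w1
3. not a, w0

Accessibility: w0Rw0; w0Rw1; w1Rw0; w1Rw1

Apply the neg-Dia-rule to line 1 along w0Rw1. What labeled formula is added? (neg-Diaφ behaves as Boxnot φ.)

neg-Diaφ behaves as Boxnot φ: propagate the negated body to each accessible world.

not Dia (b or c), w1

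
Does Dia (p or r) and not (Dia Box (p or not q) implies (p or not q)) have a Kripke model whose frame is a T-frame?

Satisfiable (open branch found)

1. Dia (p or r) and not (Dia Box (p or not q) implies (p or not q)), w0
2. Dia (p or r), w0
3. not (Dia Box (p or not q) implies (p or not q)), w0
4. Dia Box (p or not q), w0
5. not (p or not q), w0
6. not p, w0
7. q, w0
8. p or r, w1
9. r, w1
10. Box (p or not q), w2
11. p or not q, w2
12. not q, w2
Accessibility: w0Rw0, w0Rw1, w0Rw2, w1Rw1, w2Rw2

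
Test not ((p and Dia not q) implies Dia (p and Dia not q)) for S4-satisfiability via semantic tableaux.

Unsatisfiable (every branch closes)

1. not ((p and Dia not q) implies Dia (p and Dia not q)), u
2. p and Dia not q, u
3. not Dia (p and Dia not q), u
4. p, u
5. Dia not q, u
6. not (p and Dia not q), u
7. not Dia not q, u
8. q, u
9. not q, v
10. not (p and Dia not q), v
11. q, v
Accessibility: uRu, uRv, vRv
Branch closes: q and not q both at v.
(One branch shown.) All branches close.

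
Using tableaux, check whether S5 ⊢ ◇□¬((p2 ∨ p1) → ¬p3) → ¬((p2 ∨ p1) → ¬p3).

Tableau for the negation ¬(◇□¬((p2 ∨ p1) → ¬p3) → ¬((p2 ∨ p1) → ¬p3)):
1. ¬(◇□¬((p2 ∨ p1) → ¬p3) → ¬((p2 ∨ p1) → ¬p3)), 0
2. ◇□¬((p2 ∨ p1) → ¬p3), 0
3. (p2 ∨ p1) → ¬p3, 0
4. ¬(p2 ∨ p1), 0
5. ¬p2, 0
6. ¬p1, 0
7. □¬((p2 ∨ p1) → ¬p3), 1
8. ¬((p2 ∨ p1) → ¬p3), 0
9. p2 ∨ p1, 0
10. p3, 0
11. ¬((p2 ∨ p1) → ¬p3), 1
12. p2 ∨ p1, 1
13. p3, 1
14. p1, 0
Accessibility: 0R0, 0R1, 1R0, 1R1
Branch closes: p1 and ¬p1 both at 0.
Every branch of the negation's tableau closes; the branch above is one of them.

Valid in S5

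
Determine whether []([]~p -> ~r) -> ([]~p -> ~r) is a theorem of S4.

Tableau for the negation ~([]([]~p -> ~r) -> ([]~p -> ~r)):
1. ~([]([]~p -> ~r) -> ([]~p -> ~r)), u
2. []([]~p -> ~r), u   [~->-rule on 1]
3. ~([]~p -> ~r), u   [~->-rule on 1]
4. []~p, u   [~->-rule on 3]
5. r, u   [~->-rule on 3]
6. []~p -> ~r, u   [[]-rule on 2 via uRu]
7. ~p, u   [[]-rule on 4 via uRu]
8. ~[]~p, u   [->-rule on 6 (branches; this branch)]
9. p, v   [~[]-rule on 8: fresh world v, uRv]
10. []~p -> ~r, v   [[]-rule on 2 via uRv]
11. ~p, v   [[]-rule on 4 via uRv]
Accessibility: uRu, uRv, vRv
Branch closes: p and ~p both at v.
All branches of the negation close; one closing branch shown above.

Valid in S4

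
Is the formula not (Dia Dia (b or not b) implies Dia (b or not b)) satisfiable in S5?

1. not (Dia Dia (b or not b) implies Dia (b or not b)), 0
2. Dia Dia (b or not b), 0
3. not Dia (b or not b), 0
4. not (b or not b), 0
5. not b, 0
6. b, 0
Accessibility: 0R0
Branch closes: b and not b both at 0.
(One branch shown.) All branches close.

Unsatisfiable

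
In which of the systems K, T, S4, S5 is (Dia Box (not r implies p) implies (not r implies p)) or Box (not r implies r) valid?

S5-tableau for the negation not ((Dia Box (not r implies p) implies (not r implies p)) or Box (not r implies r)):
1. not ((Dia Box (not r implies p) implies (not r implies p)) or Box (not r implies r)), u
2. not (Dia Box (not r implies p) implies (not r implies p)), u
3. not Box (not r implies r), u
4. Dia Box (not r implies p), u
5. not (not r implies p), u
6. not r, u
7. not p, u
8. not (not r implies r), v
9. not r, v
10. Box (not r implies p), w
11. not r implies p, u
12. not r implies p, v
13. not r implies p, w
14. p, u
Accessibility: uRu, uRv, uRw, vRu, vRv, vRw, wRu, wRv, wRw
Branch closes: p and not p both at u.
Every branch closes (one shown): valid in S5.
S4-tableau for the negation not ((Dia Box (not r implies p) implies (not r implies p)) or Box (not r implies r)):
1. not ((Dia Box (not r implies p) implies (not r implies p)) or Box (not r implies r)), u
2. not (Dia Box (not r implies p) implies (not r implies p)), u
3. not Box (not r implies r), u
4. Dia Box (not r implies p), u
5. not (not r implies p), u
6. not r, u
7. not p, u
8. not (not r implies r), v
9. not r, v
10. Box (not r implies p), w
11. not r implies p, w
12. p, w
Accessibility: uRu, uRv, uRw, vRv, wRw
Complete open branch: countermodel on an S4-frame, so not valid in S4, nor in K, T (the same frame is also a K-frame and a T-frame).

S5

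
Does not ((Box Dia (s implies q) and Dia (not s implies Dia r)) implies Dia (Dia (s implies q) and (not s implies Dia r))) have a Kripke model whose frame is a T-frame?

No, unsatisfiable

1. not ((Box Dia (s implies q) and Dia (not s implies Dia r)) implies Dia (Dia (s implies q) and (not s implies Dia r))), 0
2. Box Dia (s implies q) and Dia (not s implies Dia r), 0   [neg-implies-rule on 1]
3. not Dia (Dia (s implies q) and (not s implies Dia r)), 0   [neg-implies-rule on 1]
4. Box Dia (s implies q), 0   [and-rule on 2]
5. Dia (not s implies Dia r), 0   [and-rule on 2]
6. not (Dia (s implies q) and (not s implies Dia r)), 0   [neg-Dia-rule on 3 via 0R0]
7. Dia (s implies q), 0   [Box-rule on 4 via 0R0]
8. not (not s implies Dia r), 0   [neg-and-rule on 6 (branches; this branch)]
9. not s, 0   [neg-implies-rule on 8]
10. not Dia r, 0   [neg-implies-rule on 8]
11. not r, 0   [neg-Dia-rule on 10 via 0R0]
12. not s implies Dia r, 1   [Dia-rule on 5: fresh world 1, 0R1]
13. not (Dia (s implies q) and (not s implies Dia r)), 1   [neg-Dia-rule on 3 via 0R1]
14. Dia (s implies q), 1   [Box-rule on 4 via 0R1]
15. not r, 1   [neg-Dia-rule on 10 via 0R1]
16. Dia r, 1   [implies-rule on 12 (branches; this branch)]
17. not (not s implies Dia r), 1   [neg-and-rule on 13 (branches; this branch)]
18. not s, 1   [neg-implies-rule on 17]
19. not Dia r, 1   [neg-implies-rule on 17]
20. s implies q, 2   [Dia-rule on 7: fresh world 2, 0R2]
21. not (Dia (s implies q) and (not s implies Dia r)), 2   [neg-Dia-rule on 3 via 0R2]
22. Dia (s implies q), 2   [Box-rule on 4 via 0R2]
23. not r, 2   [neg-Dia-rule on 10 via 0R2]
24. q, 2   [implies-rule on 20 (branches; this branch)]
25. not (not s implies Dia r), 2   [neg-and-rule on 21 (branches; this branch)]
26. not s, 2   [neg-implies-rule on 25]
27. not Dia r, 2   [neg-implies-rule on 25]
28. s implies q, 3   [Dia-rule on 14: fresh world 3, 1R3]
29. not r, 3   [neg-Dia-rule on 19 via 1R3]
30. q, 3   [implies-rule on 28 (branches; this branch)]
31. r, 4   [Dia-rule on 16: fresh world 4, 1R4]
32. not r, 4   [neg-Dia-rule on 19 via 1R4]
Accessibility: 0R0, 0R1, 0R2, 1R1, 1R3, 1R4, 2R2, 3R3, 4R4
Branch closes: r and not r both at 4.
(One branch shown.) All branches close.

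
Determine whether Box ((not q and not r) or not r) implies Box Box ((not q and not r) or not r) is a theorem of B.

Tableau for the negation not (Box ((not q and not r) or not r) implies Box Box ((not q and not r) or not r)):
1. not (Box ((not q and not r) or not r) implies Box Box ((not q and not r) or not r)), u
2. Box ((not q and not r) or not r), u   [neg-implies-rule on 1]
3. not Box Box ((not q and not r) or not r), u   [neg-implies-rule on 1]
4. (not q and not r) or not r, u   [Box-rule on 2 via uRu]
5. not r, u   [or-rule on 4 (branches; this branch)]
6. not Box ((not q and not r) or not r), v   [neg-Box-rule on 3: fresh world v, uRv]
7. (not q and not r) or not r, v   [Box-rule on 2 via uRv]
8. not r, v   [or-rule on 7 (branches; this branch)]
9. not ((not q and not r) or not r), w   [neg-Box-rule on 6: fresh world w, vRw]
10. not (not q and not r), w   [neg-or-rule on 9]
11. r, w   [neg-or-rule on 9]
Accessibility: uRu, uRv, vRu, vRv, vRw, wRv, wRw
The negation has an open branch (countermodel exists).

Not valid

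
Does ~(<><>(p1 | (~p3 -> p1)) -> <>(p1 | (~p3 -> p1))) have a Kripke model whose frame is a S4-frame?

No, unsatisfiable

1. ~(<><>(p1 | (~p3 -> p1)) -> <>(p1 | (~p3 -> p1))), 0
2. <><>(p1 | (~p3 -> p1)), 0   [~->-rule on 1]
3. ~<>(p1 | (~p3 -> p1)), 0   [~->-rule on 1]
4. ~(p1 | (~p3 -> p1)), 0   [~<>-rule on 3 via 0R0]
5. ~p1, 0   [~|-rule on 4]
6. ~(~p3 -> p1), 0   [~|-rule on 4]
7. ~p3, 0   [~->-rule on 6]
8. <>(p1 | (~p3 -> p1)), 1   [<>-rule on 2: fresh world 1, 0R1]
9. ~(p1 | (~p3 -> p1)), 1   [~<>-rule on 3 via 0R1]
10. ~p1, 1   [~|-rule on 9]
11. ~(~p3 -> p1), 1   [~|-rule on 9]
12. ~p3, 1   [~->-rule on 11]
13. p1 | (~p3 -> p1), 2   [<>-rule on 8: fresh world 2, 1R2]
14. ~(p1 | (~p3 -> p1)), 2   [~<>-rule on 3 via 0R2]
15. ~p1, 2   [~|-rule on 14]
16. ~(~p3 -> p1), 2   [~|-rule on 14]
17. ~p3, 2   [~->-rule on 16]
18. ~p3 -> p1, 2   [|-rule on 13 (branches; this branch)]
19. p1, 2   [->-rule on 18 (branches; this branch)]
Accessibility: 0R0, 0R1, 0R2, 1R1, 1R2, 2R2
Branch closes: p1 and ~p1 both at 2.
Every branch closes; the branch above is one of them.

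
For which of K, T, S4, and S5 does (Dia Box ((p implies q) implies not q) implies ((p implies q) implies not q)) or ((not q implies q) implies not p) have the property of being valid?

S5

S4-tableau for the negation not ((Dia Box ((p implies q) implies not q) implies ((p implies q) implies not q)) or ((not q implies q) implies not p)):
1. not ((Dia Box ((p implies q) implies not q) implies ((p implies q) implies not q)) or ((not q implies q) implies not p)), w0
2. not (Dia Box ((p implies q) implies not q) implies ((p implies q) implies not q)), w0   [neg-or-rule on 1]
3. not ((not q implies q) implies not p), w0   [neg-or-rule on 1]
4. Dia Box ((p implies q) implies not q), w0   [neg-implies-rule on 2]
5. not ((p implies q) implies not q), w0   [neg-implies-rule on 2]
6. not q implies q, w0   [neg-implies-rule on 3]
7. p, w0   [neg-implies-rule on 3]
8. p implies q, w0   [neg-implies-rule on 5]
9. q, w0   [neg-implies-rule on 5]
10. Box ((p implies q) implies not q), w1   [Dia-rule on 4: fresh world w1, w0Rw1]
11. (p implies q) implies not q, w1   [Box-rule on 10 via w1Rw1]
12. not q, w1   [implies-rule on 11 (branches; this branch)]
Accessibility: w0Rw0, w0Rw1, w1Rw1
Complete open branch: countermodel on an S4-frame, so not valid in S4, nor in K, T (the same frame is also a K-frame and a T-frame).
S5-tableau for the negation not ((Dia Box ((p implies q) implies not q) implies ((p implies q) implies not q)) or ((not q implies q) implies not p)):
1. not ((Dia Box ((p implies q) implies not q) implies ((p implies q) implies not q)) or ((not q implies q) implies not p)), w0
2. not (Dia Box ((p implies q) implies not q) implies ((p implies q) implies not q)), w0   [neg-or-rule on 1]
3. not ((not q implies q) implies not p), w0   [neg-or-rule on 1]
4. Dia Box ((p implies q) implies not q), w0   [neg-implies-rule on 2]
5. not ((p implies q) implies not q), w0   [neg-implies-rule on 2]
6. not q implies q, w0   [neg-implies-rule on 3]
7. p, w0   [neg-implies-rule on 3]
8. p implies q, w0   [neg-implies-rule on 5]
9. q, w0   [neg-implies-rule on 5]
10. Box ((p implies q) implies not q), w1   [Dia-rule on 4: fresh world w1, w0Rw1]
11. (p implies q) implies not q, w0   [Box-rule on 10 via w1Rw0]
12. (p implies q) implies not q, w1   [Box-rule on 10 via w1Rw1]
13. not (p implies q), w0   [implies-rule on 11 (branches; this branch)]
14. not q, w0   [neg-implies-rule on 13]
Accessibility: w0Rw0, w0Rw1, w1Rw0, w1Rw1
Branch closes: q and not q both at w0.
Every branch closes (one shown): valid in S5.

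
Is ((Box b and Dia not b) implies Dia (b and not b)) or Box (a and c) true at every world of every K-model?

Tableau for the negation not (((Box b and Dia not b) implies Dia (b and not b)) or Box (a and c)):
1. not (((Box b and Dia not b) implies Dia (b and not b)) or Box (a and c)), u
2. not ((Box b and Dia not b) implies Dia (b and not b)), u
3. not Box (a and c), u
4. Box b and Dia not b, u
5. not Dia (b and not b), u
6. Box b, u
7. Dia not b, u
8. not (a and c), v
9. not (b and not b), v
10. b, v
11. not c, v
12. not b, w
13. not (b and not b), w
14. b, w
Accessibility: uRv, uRw
Branch closes: b and not b both at w.
Every branch of the negation's tableau closes; the branch above is one of them.

Valid in K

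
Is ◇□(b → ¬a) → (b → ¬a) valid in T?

Invalid (countermodel exists)

Tableau for the negation ¬(◇□(b → ¬a) → (b → ¬a)):
1. ¬(◇□(b → ¬a) → (b → ¬a)), 0
2. ◇□(b → ¬a), 0
3. ¬(b → ¬a), 0
4. b, 0
5. a, 0
6. □(b → ¬a), 1
7. b → ¬a, 1
8. ¬a, 1
Accessibility: 0R0, 0R1, 1R1
The negation has an open branch (countermodel exists).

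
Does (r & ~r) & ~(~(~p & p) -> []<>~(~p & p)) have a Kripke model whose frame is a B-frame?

Unsatisfiable

1. (r & ~r) & ~(~(~p & p) -> []<>~(~p & p)), 0
2. r & ~r, 0
3. ~(~(~p & p) -> []<>~(~p & p)), 0
4. r, 0
5. ~r, 0
Accessibility: 0R0
Branch closes: r and ~r both at 0.
All branches of the tableau close; one closing branch shown above.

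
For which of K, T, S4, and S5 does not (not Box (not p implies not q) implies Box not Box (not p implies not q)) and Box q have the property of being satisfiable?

K, T, S4

S5-tableau for the formula:
1. not (not Box (not p implies not q) implies Box not Box (not p implies not q)) and Box q, w0
2. not (not Box (not p implies not q) implies Box not Box (not p implies not q)), w0
3. Box q, w0
4. not Box (not p implies not q), w0
5. not Box not Box (not p implies not q), w0
6. q, w0
7. not (not p implies not q), w1
8. not p, w1
9. q, w1
10. Box (not p implies not q), w2
11. q, w2
12. not p implies not q, w0
13. not p implies not q, w1
14. not p implies not q, w2
15. p, w0
16. not q, w1
Accessibility: w0Rw0, w0Rw1, w0Rw2, w1Rw0, w1Rw1, w1Rw2, w2Rw0, w2Rw1, w2Rw2
Branch closes: q and not q both at w1.
Every branch closes (one shown): unsatisfiable in S5.
S4-tableau for the formula:
1. not (not Box (not p implies not q) implies Box not Box (not p implies not q)) and Box q, w0
2. not (not Box (not p implies not q) implies Box not Box (not p implies not q)), w0
3. Box q, w0
4. not Box (not p implies not q), w0
5. not Box not Box (not p implies not q), w0
6. q, w0
7. not (not p implies not q), w1
8. not p, w1
9. q, w1
10. Box (not p implies not q), w2
11. q, w2
12. not p implies not q, w2
13. p, w2
Accessibility: w0Rw0, w0Rw1, w0Rw2, w1Rw1, w2Rw2
Complete open branch: satisfiable in S4, hence also in K, T (this S4-model is also a K-model and a T-model).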